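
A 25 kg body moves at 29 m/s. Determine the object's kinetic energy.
KE = ½mv² = ½(25)(29)² = 10512.5 J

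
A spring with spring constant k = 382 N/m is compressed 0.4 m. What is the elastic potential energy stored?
PE = ½kx² = ½(382)(0.4)² = 30.56 J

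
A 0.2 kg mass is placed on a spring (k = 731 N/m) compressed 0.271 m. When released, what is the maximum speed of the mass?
½kx² = ½mv² ⇒ v = x√(k/m) = (0.271)√(731/0.2) = 16.38 m/s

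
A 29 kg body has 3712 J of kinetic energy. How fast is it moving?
v = √(2·KE/m) = √(2·3712/29) = 16.0 m/s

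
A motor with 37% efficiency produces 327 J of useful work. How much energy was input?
W_in = W_out/η = 327/0.37 = 883.8 J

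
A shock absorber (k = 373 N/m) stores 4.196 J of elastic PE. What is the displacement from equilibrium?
x = √(2·PE/k) = √(2·4.196/373) = 0.15 m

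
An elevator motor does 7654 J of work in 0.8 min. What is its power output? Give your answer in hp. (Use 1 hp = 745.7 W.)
Convert to SI: W = 7654.0 J, t = 48.0 s
P = W/t = 7654.0/48.0 = 159.458 W = 0.2138 hp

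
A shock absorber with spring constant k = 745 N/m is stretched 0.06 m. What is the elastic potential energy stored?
PE = ½kx² = ½(745)(0.06)² = 1.341 J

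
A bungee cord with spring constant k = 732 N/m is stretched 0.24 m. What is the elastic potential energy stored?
PE = ½kx² = ½(732)(0.24)² = 21.08 J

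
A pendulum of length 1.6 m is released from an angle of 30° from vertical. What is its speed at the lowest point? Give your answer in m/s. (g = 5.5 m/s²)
h = L(1 − cosθ) = 1.6(1 − cos30°) = 0.214359 m
v = √(2gh) = √(2·5.5·0.214359) = 1.536 m/s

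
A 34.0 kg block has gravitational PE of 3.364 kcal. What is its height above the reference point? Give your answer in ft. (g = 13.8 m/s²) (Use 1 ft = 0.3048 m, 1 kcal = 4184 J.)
Convert to SI: m = 34.0 kg, PE = 14075.0 J
h = PE/(mg) = 14075.0/(34.0·13.8) = 29.9978 m = 98.42 ft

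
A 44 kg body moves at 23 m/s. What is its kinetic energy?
KE = ½mv² = ½(44)(23)² = 11638.0 J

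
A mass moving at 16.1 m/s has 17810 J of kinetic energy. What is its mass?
m = 2·KE/v² = 2·17810/(16.1)² = 137.4 kg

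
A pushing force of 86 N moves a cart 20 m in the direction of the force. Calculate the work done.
W = F·d = (86)(20) = 1720 J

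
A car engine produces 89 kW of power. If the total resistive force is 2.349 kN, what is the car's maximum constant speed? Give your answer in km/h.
Convert to SI: F = 2349.0 N
P = Fv ⇒ v = P/F = 89000 W/2349.0 N = 37.8885 m/s = 136.4 km/h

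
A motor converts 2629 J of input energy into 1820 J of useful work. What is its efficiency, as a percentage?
η = W_out/W_in = 1820/2629 = 69.23%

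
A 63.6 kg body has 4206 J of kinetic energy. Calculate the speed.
v = √(2·KE/m) = √(2·4206/63.6) = 11.5 m/s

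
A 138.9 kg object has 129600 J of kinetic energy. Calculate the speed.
v = √(2·KE/m) = √(2·129600/138.9) = 43.2 m/s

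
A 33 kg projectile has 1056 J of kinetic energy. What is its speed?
v = √(2·KE/m) = √(2·1056/33) = 8.0 m/s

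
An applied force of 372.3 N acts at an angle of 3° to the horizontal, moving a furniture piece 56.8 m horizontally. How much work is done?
W = F·d·cosθ = (372.3)(56.8)cos(3°) = 21120 J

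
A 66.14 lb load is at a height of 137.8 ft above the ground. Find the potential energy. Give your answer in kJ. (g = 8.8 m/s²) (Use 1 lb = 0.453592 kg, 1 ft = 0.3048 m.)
Convert to SI: m = 30.0006 kg, h = 42.0014 m
PE = mgh = (30.0006)(8.8)(42.0014) = 11088.6 J = 11.09 kJ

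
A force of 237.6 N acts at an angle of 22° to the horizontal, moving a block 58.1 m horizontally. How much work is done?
W = F·d·cosθ = (237.6)(58.1)cos(22°) = 12800 J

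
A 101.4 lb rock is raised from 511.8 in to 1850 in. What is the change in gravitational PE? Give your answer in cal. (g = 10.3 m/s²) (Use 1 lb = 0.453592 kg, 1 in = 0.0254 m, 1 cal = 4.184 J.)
Convert to SI: m = 45.9942 kg, Δh = 33.9903 m
ΔPE = mgΔh = (45.9942)(10.3)(33.9903) = 16102.6 J = 3849 cal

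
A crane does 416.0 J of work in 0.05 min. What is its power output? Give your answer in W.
Convert to SI: W = 416.0 J, t = 3.0 s
P = W/t = 416.0/3.0 = 138.7 W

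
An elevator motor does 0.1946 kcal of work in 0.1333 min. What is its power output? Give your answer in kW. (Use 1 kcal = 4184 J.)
Convert to SI: W = 814.206 J, t = 7.998 s
P = W/t = 814.206/7.998 = 101.801 W = 0.1018 kW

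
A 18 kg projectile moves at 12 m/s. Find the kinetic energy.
KE = ½mv² = ½(18)(12)² = 1296.0 J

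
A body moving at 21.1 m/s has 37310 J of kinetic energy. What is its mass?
m = 2·KE/v² = 2·37310/(21.1)² = 167.6 kg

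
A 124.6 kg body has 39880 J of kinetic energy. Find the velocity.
v = √(2·KE/m) = √(2·39880/124.6) = 25.3 m/s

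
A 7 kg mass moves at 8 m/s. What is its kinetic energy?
KE = ½mv² = ½(7)(8)² = 224.0 J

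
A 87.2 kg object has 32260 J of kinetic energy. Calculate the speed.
v = √(2·KE/m) = √(2·32260/87.2) = 27.2 m/s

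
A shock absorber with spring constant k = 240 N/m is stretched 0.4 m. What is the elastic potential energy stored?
PE = ½kx² = ½(240)(0.4)² = 19.2 J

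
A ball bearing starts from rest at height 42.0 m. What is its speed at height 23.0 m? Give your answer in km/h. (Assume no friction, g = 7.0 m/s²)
mgh₁ = mgh₂ + ½mv² ⇒ v = √(2g(h₁−h₂)) = √(2·7.0·19.0) = 16.3095 m/s = 58.71 km/h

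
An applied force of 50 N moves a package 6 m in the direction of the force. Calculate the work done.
W = F·d = (50)(6) = 300.0 J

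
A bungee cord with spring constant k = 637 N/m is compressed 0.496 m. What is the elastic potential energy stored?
PE = ½kx² = ½(637)(0.496)² = 78.36 J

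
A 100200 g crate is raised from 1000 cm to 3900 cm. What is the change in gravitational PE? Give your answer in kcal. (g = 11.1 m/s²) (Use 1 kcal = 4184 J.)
Convert to SI: m = 100.2 kg, Δh = 29.0 m
ΔPE = mgΔh = (100.2)(11.1)(29.0) = 32254.4 J = 7.709 kcal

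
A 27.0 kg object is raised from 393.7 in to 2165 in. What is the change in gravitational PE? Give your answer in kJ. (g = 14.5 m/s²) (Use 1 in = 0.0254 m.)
Convert to SI: m = 27.0 kg, Δh = 44.991 m
ΔPE = mgΔh = (27.0)(14.5)(44.991) = 17614.0 J = 17.61 kJ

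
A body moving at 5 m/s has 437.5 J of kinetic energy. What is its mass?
m = 2·KE/v² = 2·437.5/(5)² = 35.0 kg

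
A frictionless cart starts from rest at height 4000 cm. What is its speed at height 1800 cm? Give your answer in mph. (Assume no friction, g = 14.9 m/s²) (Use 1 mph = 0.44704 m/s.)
Convert to SI: h₁−h₂ = 22.0 m
mgh₁ = mgh₂ + ½mv² ⇒ v = √(2g(h₁−h₂)) = √(2·14.9·22.0) = 25.6047 m/s = 57.28 mph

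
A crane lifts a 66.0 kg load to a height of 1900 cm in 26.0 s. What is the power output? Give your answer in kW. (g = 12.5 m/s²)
Convert to SI: m = 66.0 kg, h = 19.0 m, t = 26.0 s
P = mgh/t = (66.0)(12.5)(19.0)/26.0 = 602.885 W = 0.6029 kW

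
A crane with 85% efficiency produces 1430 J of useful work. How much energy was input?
W_in = W_out/η = 1430/0.85 = 1682 J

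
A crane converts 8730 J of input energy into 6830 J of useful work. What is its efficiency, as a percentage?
η = W_out/W_in = 6830/8730 = 78.24%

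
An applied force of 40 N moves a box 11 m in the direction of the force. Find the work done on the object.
W = F·d = (40)(11) = 440.0 J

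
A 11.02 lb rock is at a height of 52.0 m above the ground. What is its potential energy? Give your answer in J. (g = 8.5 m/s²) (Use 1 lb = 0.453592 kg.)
Convert to SI: m = 4.99858 kg, h = 52.0 m
PE = mgh = (4.99858)(8.5)(52.0) = 2209 J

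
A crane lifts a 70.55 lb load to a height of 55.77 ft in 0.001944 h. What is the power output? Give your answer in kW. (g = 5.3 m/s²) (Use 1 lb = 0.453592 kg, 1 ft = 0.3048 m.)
Convert to SI: m = 32.0009 kg, h = 16.9987 m, t = 6.9984 s
P = mgh/t = (32.0009)(5.3)(16.9987)/6.9984 = 411.96 W = 0.412 kW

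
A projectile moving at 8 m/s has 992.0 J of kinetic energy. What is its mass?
m = 2·KE/v² = 2·992.0/(8)² = 31.0 kg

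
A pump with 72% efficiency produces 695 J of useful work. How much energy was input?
W_in = W_out/η = 695/0.72 = 965.3 J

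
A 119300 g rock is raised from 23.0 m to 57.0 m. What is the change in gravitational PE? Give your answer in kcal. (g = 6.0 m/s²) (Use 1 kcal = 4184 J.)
Convert to SI: m = 119.3 kg, Δh = 34.0 m
ΔPE = mgΔh = (119.3)(6.0)(34.0) = 24337.2 J = 5.817 kcal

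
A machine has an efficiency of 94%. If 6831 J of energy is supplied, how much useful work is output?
W_out = η·W_in = 0.94·6831 = 6421.14 J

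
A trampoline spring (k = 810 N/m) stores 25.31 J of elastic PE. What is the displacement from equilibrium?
x = √(2·PE/k) = √(2·25.31/810) = 0.25 m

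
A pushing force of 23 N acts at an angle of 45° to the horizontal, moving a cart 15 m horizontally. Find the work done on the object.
W = F·d·cosθ = (23)(15)cos(45°) = 244.0 J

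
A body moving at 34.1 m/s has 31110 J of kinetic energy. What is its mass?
m = 2·KE/v² = 2·31110/(34.1)² = 53.51 kg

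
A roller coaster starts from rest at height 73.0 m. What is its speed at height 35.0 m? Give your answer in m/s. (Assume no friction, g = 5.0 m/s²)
mgh₁ = mgh₂ + ½mv² ⇒ v = √(2g(h₁−h₂)) = √(2·5.0·38.0) = 19.49 m/s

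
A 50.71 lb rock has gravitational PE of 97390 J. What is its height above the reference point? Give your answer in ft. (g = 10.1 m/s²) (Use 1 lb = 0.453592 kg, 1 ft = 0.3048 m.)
Convert to SI: m = 23.0017 kg, PE = 97390.0 J
h = PE/(mg) = 97390.0/(23.0017·10.1) = 419.212 m = 1375 ft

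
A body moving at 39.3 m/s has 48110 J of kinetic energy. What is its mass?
m = 2·KE/v² = 2·48110/(39.3)² = 62.3 kg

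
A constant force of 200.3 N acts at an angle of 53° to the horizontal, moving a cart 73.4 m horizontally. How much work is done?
W = F·d·cosθ = (200.3)(73.4)cos(53°) = 8848 J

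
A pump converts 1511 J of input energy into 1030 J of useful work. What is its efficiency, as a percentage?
η = W_out/W_in = 1030/1511 = 68.17%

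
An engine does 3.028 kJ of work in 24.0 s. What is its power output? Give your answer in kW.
Convert to SI: W = 3028.0 J, t = 24.0 s
P = W/t = 3028.0/24.0 = 126.167 W = 0.1262 kW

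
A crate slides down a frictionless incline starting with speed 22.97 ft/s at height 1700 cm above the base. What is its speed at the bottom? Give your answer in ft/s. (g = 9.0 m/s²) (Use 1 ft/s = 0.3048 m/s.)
Convert to SI: v₀ = 7.00126 m/s, h = 17.0 m
½mv₀² + mgh = ½mv² ⇒ v = √(v₀² + 2gh) = √(7.00126² + 2·9.0·17.0) = 18.8419 m/s = 61.82 ft/s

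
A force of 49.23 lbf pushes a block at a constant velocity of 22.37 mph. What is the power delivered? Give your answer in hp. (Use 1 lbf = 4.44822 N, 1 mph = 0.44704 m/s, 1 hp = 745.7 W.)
Convert to SI: F = 218.986 N, v = 10.0003 m/s
P = Fv = (218.986)(10.0003) = 2189.92 W = 2.937 hp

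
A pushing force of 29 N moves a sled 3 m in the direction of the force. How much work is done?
W = F·d = (29)(3) = 87.0 J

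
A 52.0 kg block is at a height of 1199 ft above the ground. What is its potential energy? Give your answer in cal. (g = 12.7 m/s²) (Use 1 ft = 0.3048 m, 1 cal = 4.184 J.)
Convert to SI: m = 52.0 kg, h = 365.455 m
PE = mgh = (52.0)(12.7)(365.455) = 241347 J = 57680 cal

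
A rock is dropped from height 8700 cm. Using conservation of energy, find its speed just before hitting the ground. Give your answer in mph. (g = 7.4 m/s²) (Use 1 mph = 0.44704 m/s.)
Convert to SI: h = 87.0 m
mgh = ½mv² ⇒ v = √(2gh) = √(2·7.4·87.0) = 35.8831 m/s = 80.27 mph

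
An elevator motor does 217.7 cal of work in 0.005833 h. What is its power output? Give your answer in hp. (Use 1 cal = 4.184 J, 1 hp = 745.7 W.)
Convert to SI: W = 910.857 J, t = 20.9988 s
P = W/t = 910.857/20.9988 = 43.3766 W = 0.05817 hp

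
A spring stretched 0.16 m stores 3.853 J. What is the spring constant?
k = 2·PE/x² = 2·3.853/(0.16)² = 301.0 N/m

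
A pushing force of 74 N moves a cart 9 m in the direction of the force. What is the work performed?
W = F·d = (74)(9) = 666.0 J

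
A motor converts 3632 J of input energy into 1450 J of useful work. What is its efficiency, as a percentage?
η = W_out/W_in = 1450/3632 = 39.92%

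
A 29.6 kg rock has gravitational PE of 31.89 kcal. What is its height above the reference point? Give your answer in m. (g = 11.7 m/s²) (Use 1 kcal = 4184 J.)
Convert to SI: m = 29.6 kg, PE = 133428 J
h = PE/(mg) = 133428/(29.6·11.7) = 385.3 m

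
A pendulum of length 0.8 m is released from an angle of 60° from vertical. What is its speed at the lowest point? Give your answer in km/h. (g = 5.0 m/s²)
h = L(1 − cosθ) = 0.8(1 − cos60°) = 0.4 m
v = √(2gh) = √(2·5.0·0.4) = 2.0 m/s = 7.2 km/h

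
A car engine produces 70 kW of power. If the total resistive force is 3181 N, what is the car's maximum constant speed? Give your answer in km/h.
P = Fv ⇒ v = P/F = 70000 W/3181.0 N = 22.0057 m/s = 79.22 km/h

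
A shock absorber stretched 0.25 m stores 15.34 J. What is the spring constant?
k = 2·PE/x² = 2·15.34/(0.25)² = 490.9 N/m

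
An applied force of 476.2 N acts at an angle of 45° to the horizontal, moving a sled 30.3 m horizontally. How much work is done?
W = F·d·cosθ = (476.2)(30.3)cos(45°) = 10200 J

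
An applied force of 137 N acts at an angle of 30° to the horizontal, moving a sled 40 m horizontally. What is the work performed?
W = F·d·cosθ = (137)(40)cos(30°) = 4746 J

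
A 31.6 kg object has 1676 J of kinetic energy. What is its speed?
v = √(2·KE/m) = √(2·1676/31.6) = 10.3 m/s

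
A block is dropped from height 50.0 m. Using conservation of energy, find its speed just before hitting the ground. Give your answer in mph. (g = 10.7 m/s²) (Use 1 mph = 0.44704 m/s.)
mgh = ½mv² ⇒ v = √(2gh) = √(2·10.7·50.0) = 32.7109 m/s = 73.17 mph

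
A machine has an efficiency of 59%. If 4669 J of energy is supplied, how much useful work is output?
W_out = η·W_in = 0.59·4669 = 2754.71 J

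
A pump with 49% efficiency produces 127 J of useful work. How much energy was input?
W_in = W_out/η = 127/0.49 = 259.2 J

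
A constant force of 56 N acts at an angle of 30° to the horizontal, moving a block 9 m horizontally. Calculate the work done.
W = F·d·cosθ = (56)(9)cos(30°) = 436.5 J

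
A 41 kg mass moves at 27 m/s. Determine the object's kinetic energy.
KE = ½mv² = ½(41)(27)² = 14944.5 J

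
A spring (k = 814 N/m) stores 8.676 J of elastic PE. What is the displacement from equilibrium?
x = √(2·PE/k) = √(2·8.676/814) = 0.146 m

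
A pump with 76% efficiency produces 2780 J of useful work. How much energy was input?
W_in = W_out/η = 2780/0.76 = 3658 J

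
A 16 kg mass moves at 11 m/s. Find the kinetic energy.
KE = ½mv² = ½(16)(11)² = 968.0 J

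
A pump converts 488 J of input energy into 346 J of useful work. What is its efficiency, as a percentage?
η = W_out/W_in = 346/488 = 70.9%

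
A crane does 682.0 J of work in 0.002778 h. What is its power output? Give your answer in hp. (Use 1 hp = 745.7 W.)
Convert to SI: W = 682.0 J, t = 10.0008 s
P = W/t = 682.0/10.0008 = 68.1945 W = 0.09145 hp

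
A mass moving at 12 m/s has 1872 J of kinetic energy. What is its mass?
m = 2·KE/v² = 2·1872/(12)² = 26.0 kg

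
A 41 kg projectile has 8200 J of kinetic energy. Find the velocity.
v = √(2·KE/m) = √(2·8200/41) = 20.0 m/s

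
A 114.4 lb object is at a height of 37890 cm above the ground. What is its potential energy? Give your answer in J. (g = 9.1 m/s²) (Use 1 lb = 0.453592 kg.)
Convert to SI: m = 51.8909 kg, h = 378.9 m
PE = mgh = (51.8909)(9.1)(378.9) = 178900 J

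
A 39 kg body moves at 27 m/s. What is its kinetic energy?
KE = ½mv² = ½(39)(27)² = 14215.5 J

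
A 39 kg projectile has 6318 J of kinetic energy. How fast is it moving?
v = √(2·KE/m) = √(2·6318/39) = 18.0 m/s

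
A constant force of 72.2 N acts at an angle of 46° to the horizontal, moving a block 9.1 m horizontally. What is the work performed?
W = F·d·cosθ = (72.2)(9.1)cos(46°) = 456.4 J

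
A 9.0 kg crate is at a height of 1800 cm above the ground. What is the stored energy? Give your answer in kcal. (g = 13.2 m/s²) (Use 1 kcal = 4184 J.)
Convert to SI: m = 9.0 kg, h = 18.0 m
PE = mgh = (9.0)(13.2)(18.0) = 2138.4 J = 0.5111 kcal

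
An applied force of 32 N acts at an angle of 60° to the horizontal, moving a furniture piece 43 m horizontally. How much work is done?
W = F·d·cosθ = (32)(43)cos(60°) = 688.0 J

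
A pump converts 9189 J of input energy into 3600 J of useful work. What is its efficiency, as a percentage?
η = W_out/W_in = 3600/9189 = 39.18%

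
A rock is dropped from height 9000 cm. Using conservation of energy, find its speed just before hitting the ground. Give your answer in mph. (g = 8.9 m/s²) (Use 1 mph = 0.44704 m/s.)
Convert to SI: h = 90.0 m
mgh = ½mv² ⇒ v = √(2gh) = √(2·8.9·90.0) = 40.025 m/s = 89.53 mph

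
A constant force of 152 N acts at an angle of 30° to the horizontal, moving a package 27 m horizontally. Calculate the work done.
W = F·d·cosθ = (152)(27)cos(30°) = 3554 J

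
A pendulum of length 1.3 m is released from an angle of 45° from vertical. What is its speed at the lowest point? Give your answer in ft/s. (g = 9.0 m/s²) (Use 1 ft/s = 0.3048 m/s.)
h = L(1 − cosθ) = 1.3(1 − cos45°) = 0.380761 m
v = √(2gh) = √(2·9.0·0.380761) = 2.61796 m/s = 8.589 ft/s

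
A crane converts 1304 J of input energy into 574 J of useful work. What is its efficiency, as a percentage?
η = W_out/W_in = 574/1304 = 44.02%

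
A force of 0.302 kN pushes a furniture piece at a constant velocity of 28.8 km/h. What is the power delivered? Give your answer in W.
Convert to SI: F = 302.0 N, v = 8.0 m/s
P = Fv = (302.0)(8.0) = 2416 W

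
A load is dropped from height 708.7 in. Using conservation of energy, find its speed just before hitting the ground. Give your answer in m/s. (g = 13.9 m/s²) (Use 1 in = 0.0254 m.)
Convert to SI: h = 18.001 m
mgh = ½mv² ⇒ v = √(2gh) = √(2·13.9·18.001) = 22.37 m/s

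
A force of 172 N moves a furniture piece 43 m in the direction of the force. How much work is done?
W = F·d = (172)(43) = 7396 J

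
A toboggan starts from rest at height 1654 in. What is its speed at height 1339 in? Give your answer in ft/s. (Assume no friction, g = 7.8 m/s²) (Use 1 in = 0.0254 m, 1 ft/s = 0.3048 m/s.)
Convert to SI: h₁−h₂ = 8.001 m
mgh₁ = mgh₂ + ½mv² ⇒ v = √(2g(h₁−h₂)) = √(2·7.8·8.001) = 11.1721 m/s = 36.65 ft/s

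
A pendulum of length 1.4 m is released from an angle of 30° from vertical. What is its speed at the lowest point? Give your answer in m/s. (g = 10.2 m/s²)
h = L(1 − cosθ) = 1.4(1 − cos30°) = 0.187564 m
v = √(2gh) = √(2·10.2·0.187564) = 1.956 m/s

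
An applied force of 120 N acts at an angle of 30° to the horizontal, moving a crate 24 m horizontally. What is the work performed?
W = F·d·cosθ = (120)(24)cos(30°) = 2494 J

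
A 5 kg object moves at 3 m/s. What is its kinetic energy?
KE = ½mv² = ½(5)(3)² = 22.5 J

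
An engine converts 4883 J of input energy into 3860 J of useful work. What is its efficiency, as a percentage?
η = W_out/W_in = 3860/4883 = 79.05%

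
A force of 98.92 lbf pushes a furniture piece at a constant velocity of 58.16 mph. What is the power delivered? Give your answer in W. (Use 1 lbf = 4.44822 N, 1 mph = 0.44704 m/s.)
Convert to SI: F = 440.018 N, v = 25.9998 m/s
P = Fv = (440.018)(25.9998) = 11440 W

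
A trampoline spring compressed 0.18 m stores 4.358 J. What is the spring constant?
k = 2·PE/x² = 2·4.358/(0.18)² = 269.0 N/m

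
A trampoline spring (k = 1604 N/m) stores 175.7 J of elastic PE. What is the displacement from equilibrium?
x = √(2·PE/k) = √(2·175.7/1604) = 0.4681 m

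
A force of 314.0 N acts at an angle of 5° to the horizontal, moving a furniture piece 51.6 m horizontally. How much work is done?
W = F·d·cosθ = (314.0)(51.6)cos(5°) = 16140 J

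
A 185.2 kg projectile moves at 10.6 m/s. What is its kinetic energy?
KE = ½mv² = ½(185.2)(10.6)² = 10400 J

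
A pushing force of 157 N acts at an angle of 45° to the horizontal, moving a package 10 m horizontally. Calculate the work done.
W = F·d·cosθ = (157)(10)cos(45°) = 1110 J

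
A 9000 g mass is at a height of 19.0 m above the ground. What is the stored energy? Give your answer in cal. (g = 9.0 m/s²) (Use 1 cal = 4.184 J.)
Convert to SI: m = 9.0 kg, h = 19.0 m
PE = mgh = (9.0)(9.0)(19.0) = 1539.0 J = 367.8 cal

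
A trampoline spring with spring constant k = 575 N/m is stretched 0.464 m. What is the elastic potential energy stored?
PE = ½kx² = ½(575)(0.464)² = 61.9 J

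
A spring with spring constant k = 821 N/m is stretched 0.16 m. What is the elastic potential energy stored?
PE = ½kx² = ½(821)(0.16)² = 10.51 J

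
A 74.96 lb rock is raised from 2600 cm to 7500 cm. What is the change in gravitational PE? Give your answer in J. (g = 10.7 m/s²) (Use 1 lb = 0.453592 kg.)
Convert to SI: m = 34.0013 kg, Δh = 49.0 m
ΔPE = mgΔh = (34.0013)(10.7)(49.0) = 17830 J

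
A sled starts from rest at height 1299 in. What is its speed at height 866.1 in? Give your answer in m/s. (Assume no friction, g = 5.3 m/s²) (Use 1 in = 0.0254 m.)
Convert to SI: h₁−h₂ = 10.9957 m
mgh₁ = mgh₂ + ½mv² ⇒ v = √(2g(h₁−h₂)) = √(2·5.3·10.9957) = 10.8 m/s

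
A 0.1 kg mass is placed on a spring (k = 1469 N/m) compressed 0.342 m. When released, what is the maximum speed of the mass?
½kx² = ½mv² ⇒ v = x√(k/m) = (0.342)√(1469/0.1) = 41.45 m/s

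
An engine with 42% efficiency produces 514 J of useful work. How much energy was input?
W_in = W_out/η = 514/0.42 = 1224 J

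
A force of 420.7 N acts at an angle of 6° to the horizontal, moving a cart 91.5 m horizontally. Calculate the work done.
W = F·d·cosθ = (420.7)(91.5)cos(6°) = 38280 J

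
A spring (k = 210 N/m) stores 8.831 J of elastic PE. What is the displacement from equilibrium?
x = √(2·PE/k) = √(2·8.831/210) = 0.29 m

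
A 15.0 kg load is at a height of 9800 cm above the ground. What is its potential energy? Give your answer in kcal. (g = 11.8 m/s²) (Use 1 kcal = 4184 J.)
Convert to SI: m = 15.0 kg, h = 98.0 m
PE = mgh = (15.0)(11.8)(98.0) = 17346.0 J = 4.146 kcal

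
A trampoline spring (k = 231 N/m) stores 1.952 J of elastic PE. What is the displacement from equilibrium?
x = √(2·PE/k) = √(2·1.952/231) = 0.13 m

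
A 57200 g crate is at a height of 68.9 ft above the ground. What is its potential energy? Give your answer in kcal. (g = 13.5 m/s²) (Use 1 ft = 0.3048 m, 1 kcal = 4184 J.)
Convert to SI: m = 57.2 kg, h = 21.0007 m
PE = mgh = (57.2)(13.5)(21.0007) = 16216.8 J = 3.876 kcal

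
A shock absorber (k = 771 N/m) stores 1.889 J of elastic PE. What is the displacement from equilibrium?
x = √(2·PE/k) = √(2·1.889/771) = 0.07 m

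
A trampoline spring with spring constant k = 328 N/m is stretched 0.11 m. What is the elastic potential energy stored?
PE = ½kx² = ½(328)(0.11)² = 1.984 J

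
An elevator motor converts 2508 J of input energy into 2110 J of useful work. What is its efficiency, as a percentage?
η = W_out/W_in = 2110/2508 = 84.13%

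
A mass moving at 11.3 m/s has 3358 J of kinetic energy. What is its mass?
m = 2·KE/v² = 2·3358/(11.3)² = 52.6 kg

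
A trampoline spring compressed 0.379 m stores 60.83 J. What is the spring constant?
k = 2·PE/x² = 2·60.83/(0.379)² = 847.0 N/m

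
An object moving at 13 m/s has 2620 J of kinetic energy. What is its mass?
m = 2·KE/v² = 2·2620/(13)² = 31.01 kg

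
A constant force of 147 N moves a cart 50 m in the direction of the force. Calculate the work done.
W = F·d = (147)(50) = 7350 J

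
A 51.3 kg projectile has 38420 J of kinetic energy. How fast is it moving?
v = √(2·KE/m) = √(2·38420/51.3) = 38.7 m/s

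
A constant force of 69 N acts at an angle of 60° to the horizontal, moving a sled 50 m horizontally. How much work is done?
W = F·d·cosθ = (69)(50)cos(60°) = 1725 J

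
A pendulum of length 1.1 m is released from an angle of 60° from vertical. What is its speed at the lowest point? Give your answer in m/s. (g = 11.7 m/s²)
h = L(1 − cosθ) = 1.1(1 − cos60°) = 0.55 m
v = √(2gh) = √(2·11.7·0.55) = 3.587 m/s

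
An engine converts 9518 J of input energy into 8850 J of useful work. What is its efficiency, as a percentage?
η = W_out/W_in = 8850/9518 = 92.98%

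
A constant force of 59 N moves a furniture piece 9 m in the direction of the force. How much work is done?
W = F·d = (59)(9) = 531.0 J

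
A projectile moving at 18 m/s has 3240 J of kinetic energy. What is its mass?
m = 2·KE/v² = 2·3240/(18)² = 20.0 kg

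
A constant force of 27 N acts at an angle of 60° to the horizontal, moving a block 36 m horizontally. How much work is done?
W = F·d·cosθ = (27)(36)cos(60°) = 486.0 J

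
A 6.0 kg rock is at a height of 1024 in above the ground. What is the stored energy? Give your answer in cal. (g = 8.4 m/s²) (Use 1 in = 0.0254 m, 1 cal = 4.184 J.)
Convert to SI: m = 6.0 kg, h = 26.0096 m
PE = mgh = (6.0)(8.4)(26.0096) = 1310.88 J = 313.3 cal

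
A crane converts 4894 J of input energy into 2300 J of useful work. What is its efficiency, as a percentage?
η = W_out/W_in = 2300/4894 = 47.0%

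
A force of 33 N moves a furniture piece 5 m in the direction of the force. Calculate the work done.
W = F·d = (33)(5) = 165.0 J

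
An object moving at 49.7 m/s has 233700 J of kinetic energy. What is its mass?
m = 2·KE/v² = 2·233700/(49.7)² = 189.2 kg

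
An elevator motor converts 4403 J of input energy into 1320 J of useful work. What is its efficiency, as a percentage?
η = W_out/W_in = 1320/4403 = 29.98%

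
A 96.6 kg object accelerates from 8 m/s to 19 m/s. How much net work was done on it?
W = ΔKE = ½m(v₂² − v₁²) = ½(96.6)(19² − 8²) = 14345.1 J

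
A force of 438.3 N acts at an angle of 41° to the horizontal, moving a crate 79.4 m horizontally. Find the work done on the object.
W = F·d·cosθ = (438.3)(79.4)cos(41°) = 26260 J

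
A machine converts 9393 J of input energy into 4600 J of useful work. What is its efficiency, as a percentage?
η = W_out/W_in = 4600/9393 = 48.97%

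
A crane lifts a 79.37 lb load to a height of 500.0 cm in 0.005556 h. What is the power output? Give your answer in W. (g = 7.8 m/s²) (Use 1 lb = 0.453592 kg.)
Convert to SI: m = 36.0016 kg, h = 5.0 m, t = 20.0016 s
P = mgh/t = (36.0016)(7.8)(5.0)/20.0016 = 70.2 W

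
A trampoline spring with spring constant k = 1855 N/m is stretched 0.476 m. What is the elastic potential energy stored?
PE = ½kx² = ½(1855)(0.476)² = 210.1 J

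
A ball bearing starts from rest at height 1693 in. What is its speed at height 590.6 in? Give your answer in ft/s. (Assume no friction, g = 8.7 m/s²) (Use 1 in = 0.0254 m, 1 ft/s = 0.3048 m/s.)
Convert to SI: h₁−h₂ = 28.001 m
mgh₁ = mgh₂ + ½mv² ⇒ v = √(2g(h₁−h₂)) = √(2·8.7·28.001) = 22.073 m/s = 72.42 ft/s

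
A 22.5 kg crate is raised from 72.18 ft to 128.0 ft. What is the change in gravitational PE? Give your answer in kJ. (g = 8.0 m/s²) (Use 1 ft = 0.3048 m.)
Convert to SI: m = 22.5 kg, Δh = 17.0139 m
ΔPE = mgΔh = (22.5)(8.0)(17.0139) = 3062.51 J = 3.063 kJ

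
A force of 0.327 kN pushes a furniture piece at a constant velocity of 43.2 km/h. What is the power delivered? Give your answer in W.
Convert to SI: F = 327.0 N, v = 12.0 m/s
P = Fv = (327.0)(12.0) = 3924 W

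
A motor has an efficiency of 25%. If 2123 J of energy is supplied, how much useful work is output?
W_out = η·W_in = 0.25·2123 = 530.75 J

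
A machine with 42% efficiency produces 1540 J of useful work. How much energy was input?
W_in = W_out/η = 1540/0.42 = 3667 J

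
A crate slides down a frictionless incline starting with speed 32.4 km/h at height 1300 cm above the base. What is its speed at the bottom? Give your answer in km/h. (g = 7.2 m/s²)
Convert to SI: v₀ = 9.0 m/s, h = 13.0 m
½mv₀² + mgh = ½mv² ⇒ v = √(v₀² + 2gh) = √(9.0² + 2·7.2·13.0) = 16.3768 m/s = 58.96 km/h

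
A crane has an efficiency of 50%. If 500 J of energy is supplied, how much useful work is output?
W_out = η·W_in = 0.5·500 = 250.0 J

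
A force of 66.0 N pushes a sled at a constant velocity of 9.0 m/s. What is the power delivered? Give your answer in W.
P = Fv = (66.0)(9.0) = 594.0 W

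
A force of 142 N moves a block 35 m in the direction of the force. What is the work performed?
W = F·d = (142)(35) = 4970 J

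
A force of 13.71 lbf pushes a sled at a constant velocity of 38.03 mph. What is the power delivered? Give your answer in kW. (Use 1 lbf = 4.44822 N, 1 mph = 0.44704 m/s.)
Convert to SI: F = 60.9851 N, v = 17.0009 m/s
P = Fv = (60.9851)(17.0009) = 1036.8 W = 1.037 kW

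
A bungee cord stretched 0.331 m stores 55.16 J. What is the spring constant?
k = 2·PE/x² = 2·55.16/(0.331)² = 1007 N/m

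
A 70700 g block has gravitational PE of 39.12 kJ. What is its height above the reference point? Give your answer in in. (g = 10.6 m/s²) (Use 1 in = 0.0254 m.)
Convert to SI: m = 70.7 kg, PE = 39120.0 J
h = PE/(mg) = 39120.0/(70.7·10.6) = 52.2004 m = 2055 in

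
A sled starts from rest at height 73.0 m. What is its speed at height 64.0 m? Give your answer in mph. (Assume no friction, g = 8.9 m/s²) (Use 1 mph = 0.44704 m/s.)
mgh₁ = mgh₂ + ½mv² ⇒ v = √(2g(h₁−h₂)) = √(2·8.9·9.0) = 12.657 m/s = 28.31 mph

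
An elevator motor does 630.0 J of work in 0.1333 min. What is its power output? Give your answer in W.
Convert to SI: W = 630.0 J, t = 7.998 s
P = W/t = 630.0/7.998 = 78.77 W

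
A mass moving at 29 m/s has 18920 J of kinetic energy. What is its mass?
m = 2·KE/v² = 2·18920/(29)² = 44.99 kg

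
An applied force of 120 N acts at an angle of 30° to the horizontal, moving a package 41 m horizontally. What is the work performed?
W = F·d·cosθ = (120)(41)cos(30°) = 4261 J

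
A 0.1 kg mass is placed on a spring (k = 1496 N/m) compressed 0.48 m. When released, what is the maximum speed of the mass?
½kx² = ½mv² ⇒ v = x√(k/m) = (0.48)√(1496/0.1) = 58.71 m/s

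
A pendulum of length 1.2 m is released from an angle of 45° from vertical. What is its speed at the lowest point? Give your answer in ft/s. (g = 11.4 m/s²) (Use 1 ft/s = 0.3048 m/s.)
h = L(1 − cosθ) = 1.2(1 − cos45°) = 0.351472 m
v = √(2gh) = √(2·11.4·0.351472) = 2.83082 m/s = 9.287 ft/s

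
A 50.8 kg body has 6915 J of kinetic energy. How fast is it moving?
v = √(2·KE/m) = √(2·6915/50.8) = 16.5 m/s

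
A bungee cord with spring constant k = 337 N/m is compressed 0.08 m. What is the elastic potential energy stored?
PE = ½kx² = ½(337)(0.08)² = 1.078 J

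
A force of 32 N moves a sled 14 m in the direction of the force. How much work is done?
W = F·d = (32)(14) = 448.0 J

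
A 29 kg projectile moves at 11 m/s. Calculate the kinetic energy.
KE = ½mv² = ½(29)(11)² = 1754.5 J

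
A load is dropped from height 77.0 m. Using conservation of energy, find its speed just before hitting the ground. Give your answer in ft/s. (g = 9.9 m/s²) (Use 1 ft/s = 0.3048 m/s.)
mgh = ½mv² ⇒ v = √(2gh) = √(2·9.9·77.0) = 39.0461 m/s = 128.1 ft/s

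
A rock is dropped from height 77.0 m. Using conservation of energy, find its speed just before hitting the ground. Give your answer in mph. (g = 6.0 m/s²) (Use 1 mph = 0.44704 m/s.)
mgh = ½mv² ⇒ v = √(2gh) = √(2·6.0·77.0) = 30.3974 m/s = 68.0 mph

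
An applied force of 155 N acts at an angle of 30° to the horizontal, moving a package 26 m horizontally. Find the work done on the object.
W = F·d·cosθ = (155)(26)cos(30°) = 3490 J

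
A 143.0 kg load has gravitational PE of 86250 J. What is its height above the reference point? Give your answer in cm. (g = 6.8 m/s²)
h = PE/(mg) = 86250.0/(143.0·6.8) = 88.6981 m = 8870 cm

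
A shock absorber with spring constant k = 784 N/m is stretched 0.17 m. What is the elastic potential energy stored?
PE = ½kx² = ½(784)(0.17)² = 11.33 J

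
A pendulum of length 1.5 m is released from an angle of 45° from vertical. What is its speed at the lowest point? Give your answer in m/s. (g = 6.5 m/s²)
h = L(1 − cosθ) = 1.5(1 − cos45°) = 0.43934 m
v = √(2gh) = √(2·6.5·0.43934) = 2.39 m/s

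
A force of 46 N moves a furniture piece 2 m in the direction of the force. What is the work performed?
W = F·d = (46)(2) = 92.0 J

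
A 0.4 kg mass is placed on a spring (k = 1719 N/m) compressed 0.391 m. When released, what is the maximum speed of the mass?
½kx² = ½mv² ⇒ v = x√(k/m) = (0.391)√(1719/0.4) = 25.63 m/s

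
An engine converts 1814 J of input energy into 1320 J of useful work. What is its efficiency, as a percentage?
η = W_out/W_in = 1320/1814 = 72.77%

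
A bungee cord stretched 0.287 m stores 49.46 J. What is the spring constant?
k = 2·PE/x² = 2·49.46/(0.287)² = 1201 N/m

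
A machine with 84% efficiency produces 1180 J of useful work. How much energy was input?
W_in = W_out/η = 1180/0.84 = 1405 J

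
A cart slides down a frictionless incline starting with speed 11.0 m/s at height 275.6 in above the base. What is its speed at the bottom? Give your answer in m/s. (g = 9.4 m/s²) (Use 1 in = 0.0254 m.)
Convert to SI: v₀ = 11.0 m/s, h = 7.00024 m
½mv₀² + mgh = ½mv² ⇒ v = √(v₀² + 2gh) = √(11.0² + 2·9.4·7.00024) = 15.89 m/s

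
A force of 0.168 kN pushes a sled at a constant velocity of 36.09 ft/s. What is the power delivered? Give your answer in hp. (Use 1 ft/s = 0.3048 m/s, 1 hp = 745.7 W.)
Convert to SI: F = 168.0 N, v = 11.0002 m/s
P = Fv = (168.0)(11.0002) = 1848.04 W = 2.478 hp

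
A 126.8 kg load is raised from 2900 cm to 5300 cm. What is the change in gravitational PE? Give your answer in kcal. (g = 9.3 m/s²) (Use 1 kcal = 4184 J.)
Convert to SI: m = 126.8 kg, Δh = 24.0 m
ΔPE = mgΔh = (126.8)(9.3)(24.0) = 28301.8 J = 6.764 kcal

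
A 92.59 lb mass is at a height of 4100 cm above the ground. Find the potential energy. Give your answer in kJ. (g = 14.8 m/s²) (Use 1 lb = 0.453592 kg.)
Convert to SI: m = 41.9981 kg, h = 41.0 m
PE = mgh = (41.9981)(14.8)(41.0) = 25484.4 J = 25.48 kJ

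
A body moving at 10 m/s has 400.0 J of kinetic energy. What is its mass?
m = 2·KE/v² = 2·400.0/(10)² = 8.0 kg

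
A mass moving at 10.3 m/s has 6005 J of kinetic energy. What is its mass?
m = 2·KE/v² = 2·6005/(10.3)² = 113.2 kg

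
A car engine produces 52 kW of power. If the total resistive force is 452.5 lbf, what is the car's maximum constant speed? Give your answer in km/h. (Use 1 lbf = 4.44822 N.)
Convert to SI: F = 2012.82 N
P = Fv ⇒ v = P/F = 52000 W/2012.82 N = 25.8344 m/s = 93.0 km/h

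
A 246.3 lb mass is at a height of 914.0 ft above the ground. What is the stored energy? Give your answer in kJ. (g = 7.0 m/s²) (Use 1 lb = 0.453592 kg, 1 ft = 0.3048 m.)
Convert to SI: m = 111.72 kg, h = 278.587 m
PE = mgh = (111.72)(7.0)(278.587) = 217866 J = 217.9 kJ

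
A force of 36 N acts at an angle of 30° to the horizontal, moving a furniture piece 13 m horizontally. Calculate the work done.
W = F·d·cosθ = (36)(13)cos(30°) = 405.3 J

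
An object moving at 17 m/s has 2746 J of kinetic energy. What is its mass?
m = 2·KE/v² = 2·2746/(17)² = 19.0 kg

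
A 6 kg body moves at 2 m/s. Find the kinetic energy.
KE = ½mv² = ½(6)(2)² = 12.0 J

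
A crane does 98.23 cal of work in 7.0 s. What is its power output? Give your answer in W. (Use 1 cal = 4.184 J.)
Convert to SI: W = 410.994 J, t = 7.0 s
P = W/t = 410.994/7.0 = 58.71 W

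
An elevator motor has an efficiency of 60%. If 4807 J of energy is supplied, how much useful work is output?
W_out = η·W_in = 0.6·4807 = 2884.2 J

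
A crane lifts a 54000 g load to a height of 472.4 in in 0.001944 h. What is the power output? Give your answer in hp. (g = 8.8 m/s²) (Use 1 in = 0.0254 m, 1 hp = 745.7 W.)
Convert to SI: m = 54.0 kg, h = 11.999 m, t = 6.9984 s
P = mgh/t = (54.0)(8.8)(11.999)/6.9984 = 814.744 W = 1.093 hp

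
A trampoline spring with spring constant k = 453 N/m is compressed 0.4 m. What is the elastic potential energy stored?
PE = ½kx² = ½(453)(0.4)² = 36.24 J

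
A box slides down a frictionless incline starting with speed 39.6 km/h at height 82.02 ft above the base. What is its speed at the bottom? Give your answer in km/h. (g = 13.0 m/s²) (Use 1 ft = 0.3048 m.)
Convert to SI: v₀ = 11.0 m/s, h = 24.9997 m
½mv₀² + mgh = ½mv² ⇒ v = √(v₀² + 2gh) = √(11.0² + 2·13.0·24.9997) = 27.7667 m/s = 99.96 km/h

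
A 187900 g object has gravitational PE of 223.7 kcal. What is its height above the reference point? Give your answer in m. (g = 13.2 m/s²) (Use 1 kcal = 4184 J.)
Convert to SI: m = 187.9 kg, PE = 935961 J
h = PE/(mg) = 935961/(187.9·13.2) = 377.4 m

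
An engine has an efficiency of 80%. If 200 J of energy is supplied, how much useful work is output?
W_out = η·W_in = 0.8·200 = 160.0 J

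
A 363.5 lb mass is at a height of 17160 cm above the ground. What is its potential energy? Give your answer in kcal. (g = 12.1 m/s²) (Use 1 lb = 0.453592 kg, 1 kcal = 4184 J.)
Convert to SI: m = 164.881 kg, h = 171.6 m
PE = mgh = (164.881)(12.1)(171.6) = 342352 J = 81.82 kcal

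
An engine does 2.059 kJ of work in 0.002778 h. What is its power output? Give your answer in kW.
Convert to SI: W = 2059.0 J, t = 10.0008 s
P = W/t = 2059.0/10.0008 = 205.884 W = 0.2059 kW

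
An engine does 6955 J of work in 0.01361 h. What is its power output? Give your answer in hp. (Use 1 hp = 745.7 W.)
Convert to SI: W = 6955.0 J, t = 48.996 s
P = W/t = 6955.0/48.996 = 141.95 W = 0.1904 hp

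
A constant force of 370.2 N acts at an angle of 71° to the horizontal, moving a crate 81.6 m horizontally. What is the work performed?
W = F·d·cosθ = (370.2)(81.6)cos(71°) = 9835 J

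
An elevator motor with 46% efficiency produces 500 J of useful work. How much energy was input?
W_in = W_out/η = 500/0.46 = 1087 J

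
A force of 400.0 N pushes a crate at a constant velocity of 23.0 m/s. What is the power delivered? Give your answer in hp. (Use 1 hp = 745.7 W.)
P = Fv = (400.0)(23.0) = 9200.0 W = 12.34 hp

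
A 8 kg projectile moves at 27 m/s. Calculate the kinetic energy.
KE = ½mv² = ½(8)(27)² = 2916.0 J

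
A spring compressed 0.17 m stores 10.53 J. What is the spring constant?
k = 2·PE/x² = 2·10.53/(0.17)² = 728.7 N/m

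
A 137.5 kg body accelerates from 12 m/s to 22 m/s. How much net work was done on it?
W = ΔKE = ½m(v₂² − v₁²) = ½(137.5)(22² − 12²) = 23375.0 J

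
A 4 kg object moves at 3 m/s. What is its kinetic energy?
KE = ½mv² = ½(4)(3)² = 18.0 J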